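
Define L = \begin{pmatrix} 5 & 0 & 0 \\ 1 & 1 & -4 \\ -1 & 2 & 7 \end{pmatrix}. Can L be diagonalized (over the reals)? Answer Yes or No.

Characteristic polynomial: p(t) = t^3 - 13t^2 + 55t - 75 = (t - 5)^2(t - 3).
t = 5 has algebraic multiplicity 2; rank(L − 5I) = 2, so geometric multiplicity = 1.
Geometric multiplicity < algebraic multiplicity, so L is not diagonalizable.

No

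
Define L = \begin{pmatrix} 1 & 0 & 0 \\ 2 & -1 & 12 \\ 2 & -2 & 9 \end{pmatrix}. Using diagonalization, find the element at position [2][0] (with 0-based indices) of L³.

98

Characteristic polynomial: s^3 - 9s^2 + 23s - 15 = (s - 5)(s - 3)(s - 1), so the eigenvalues are 1, 3, 5.
s=1: eigenvector (1, 1, 0).
s=3: eigenvector (0, 3, 1).
s=5: eigenvector (0, 2, 1).
P = [[1, 0, 0], [1, 3, 2], [0, 1, 1]], D = diag(1, 3, 5), P⁻¹ = [[1, 0, 0], [-1, 1, -2], [1, -1, 3]].
L³ = P·diag(1, 27, 125)·P⁻¹ = [[1, 0, 0], [170, -169, 588], [98, -98, 321]].
The requested entry is 98.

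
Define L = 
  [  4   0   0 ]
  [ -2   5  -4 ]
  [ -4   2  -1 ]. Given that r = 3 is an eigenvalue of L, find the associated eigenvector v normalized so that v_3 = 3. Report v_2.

L − 3I = [[1, 0, 0], [-2, 2, -4], [-4, 2, -4]].
Solving (L − 3I)v = 0 gives the eigenspace spanned by (0, 6, 3).
With v_3 = 3, v = (0, 6, 3), so v_2 = 6.

6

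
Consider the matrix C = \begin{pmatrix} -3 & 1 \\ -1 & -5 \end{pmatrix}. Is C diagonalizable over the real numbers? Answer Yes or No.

No

Characteristic polynomial: p(s) = s^2 + 8s + 16 = (s + 4)^2.
s = -4 has algebraic multiplicity 2; rank(C + 4I) = 1, so geometric multiplicity = 1.
Geometric multiplicity < algebraic multiplicity, so C is not diagonalizable.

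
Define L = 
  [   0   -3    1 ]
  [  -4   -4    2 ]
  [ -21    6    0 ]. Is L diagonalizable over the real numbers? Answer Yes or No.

Characteristic polynomial: p(λ) = λ^3 + 4λ^2 - 3λ - 18 = (λ - 2)(λ + 3)^2.
λ = -3 has algebraic multiplicity 2; rank(L + 3I) = 2, so geometric multiplicity = 1.
Geometric multiplicity < algebraic multiplicity, so L is not diagonalizable.

No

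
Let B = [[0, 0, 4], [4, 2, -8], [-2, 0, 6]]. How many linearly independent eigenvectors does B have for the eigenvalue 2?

B − 2I = [[-2, 0, 4], [4, 0, -8], [-2, 0, 4]].
This matrix has rank 1, so its null space has dimension 3 − 1 = 2.

2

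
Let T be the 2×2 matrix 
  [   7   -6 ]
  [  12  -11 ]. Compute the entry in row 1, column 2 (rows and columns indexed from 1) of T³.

-126

Characteristic polynomial: r^2 + 4r - 5 = (r - 1)(r + 5), so the eigenvalues are -5, 1.
r=1: eigenvector (1, 1).
r=-5: eigenvector (1, 2).
P = [[1, 1], [1, 2]], D = diag(1, -5), P⁻¹ = [[2, -1], [-1, 1]].
T³ = P·diag(1, -125)·P⁻¹ = [[127, -126], [252, -251]].
The requested entry is -126.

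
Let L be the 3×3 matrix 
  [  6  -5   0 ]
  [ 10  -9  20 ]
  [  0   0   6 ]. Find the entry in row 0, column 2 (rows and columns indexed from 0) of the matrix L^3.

Characteristic polynomial: λ^3 - 3λ^2 - 22λ + 24 = (λ - 6)(λ - 1)(λ + 4), so the eigenvalues are -4, 1, 6.
λ=-4: eigenvector (-1, -2, 0).
λ=1: eigenvector (1, 1, 0).
λ=6: eigenvector (-2, 0, 1).
P = [[-1, 1, -2], [-2, 1, 0], [0, 0, 1]], D = diag(-4, 1, 6), P⁻¹ = [[1, -1, 2], [2, -1, 4], [0, 0, 1]].
L³ = P·diag(-64, 1, 216)·P⁻¹ = [[66, -65, -300], [130, -129, 260], [0, 0, 216]].
The requested entry is -300.

-300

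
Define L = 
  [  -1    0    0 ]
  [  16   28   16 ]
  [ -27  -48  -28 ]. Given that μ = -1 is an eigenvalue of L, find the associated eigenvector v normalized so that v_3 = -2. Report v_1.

L + 1I = [[0, 0, 0], [16, 29, 16], [-27, -48, -27]].
Solving (L + 1I)v = 0 gives the eigenspace spanned by (2, 0, -2).
With v_3 = -2, v = (2, 0, -2), so v_1 = 2.

2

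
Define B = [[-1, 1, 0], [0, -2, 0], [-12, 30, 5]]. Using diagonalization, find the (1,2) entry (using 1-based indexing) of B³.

7

Characteristic polynomial: t^3 - 2t^2 - 13t - 10 = (t - 5)(t + 1)(t + 2), so the eigenvalues are -2, -1, 5.
t=-1: eigenvector (1, 0, 2).
t=-2: eigenvector (-1, 1, -6).
t=5: eigenvector (0, 0, 1).
P = [[1, -1, 0], [0, 1, 0], [2, -6, 1]], D = diag(-1, -2, 5), P⁻¹ = [[1, 1, 0], [0, 1, 0], [-2, 4, 1]].
B³ = P·diag(-1, -8, 125)·P⁻¹ = [[-1, 7, 0], [0, -8, 0], [-252, 546, 125]].
The requested entry is 7.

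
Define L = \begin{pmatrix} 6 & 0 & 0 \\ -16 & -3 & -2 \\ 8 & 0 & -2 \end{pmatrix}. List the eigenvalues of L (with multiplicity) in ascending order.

Characteristic polynomial: p(r) = r^3 - r^2 - 24r - 36 = (r - 6)(r + 2)(r + 3).
Roots (with multiplicity): -3, -2, 6.

-3, -2, 6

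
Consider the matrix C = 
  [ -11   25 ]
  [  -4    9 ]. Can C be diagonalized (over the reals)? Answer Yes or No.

No

Characteristic polynomial: p(t) = t^2 + 2t + 1 = (t + 1)^2.
t = -1 has algebraic multiplicity 2; rank(C + 1I) = 1, so geometric multiplicity = 1.
Geometric multiplicity < algebraic multiplicity, so C is not diagonalizable.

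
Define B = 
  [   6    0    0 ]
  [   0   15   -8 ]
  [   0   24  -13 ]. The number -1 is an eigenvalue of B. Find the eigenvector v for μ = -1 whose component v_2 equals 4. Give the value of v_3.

8

B + 1I = [[7, 0, 0], [0, 16, -8], [0, 24, -12]].
Solving (B + 1I)v = 0 gives the eigenspace spanned by (0, 4, 8).
With v_2 = 4, v = (0, 4, 8), so v_3 = 8.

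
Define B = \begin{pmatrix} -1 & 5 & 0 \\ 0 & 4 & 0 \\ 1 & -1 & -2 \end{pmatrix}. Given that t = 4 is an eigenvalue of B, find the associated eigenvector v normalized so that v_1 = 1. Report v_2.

1

B − 4I = [[-5, 5, 0], [0, 0, 0], [1, -1, -6]].
Solving (B − 4I)v = 0 gives the eigenspace spanned by (1, 1, 0).
With v_1 = 1, v = (1, 1, 0), so v_2 = 1.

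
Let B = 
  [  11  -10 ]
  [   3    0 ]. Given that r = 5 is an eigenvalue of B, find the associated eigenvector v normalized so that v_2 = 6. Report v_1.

10

B − 5I = [[6, -10], [3, -5]].
Solving (B − 5I)v = 0 gives the eigenspace spanned by (10, 6).
With v_2 = 6, v = (10, 6), so v_1 = 10.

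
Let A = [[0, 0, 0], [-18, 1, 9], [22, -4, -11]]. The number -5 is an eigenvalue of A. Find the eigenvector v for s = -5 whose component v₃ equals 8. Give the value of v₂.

-12

A + 5I = [[5, 0, 0], [-18, 6, 9], [22, -4, -6]].
Solving (A + 5I)v = 0 gives the eigenspace spanned by (0, -12, 8).
With v₃ = 8, v = (0, -12, 8), so v₂ = -12.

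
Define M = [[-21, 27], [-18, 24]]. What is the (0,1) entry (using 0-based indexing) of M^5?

24057

Characteristic polynomial: μ^2 - 3μ - 18 = (μ - 6)(μ + 3), so the eigenvalues are -3, 6.
μ=6: eigenvector (1, 1).
μ=-3: eigenvector (-3, -2).
P = [[1, -3], [1, -2]], D = diag(6, -3), P⁻¹ = [[-2, 3], [-1, 1]].
M⁵ = P·diag(7776, -243)·P⁻¹ = [[-16281, 24057], [-16038, 23814]].
The requested entry is 24057.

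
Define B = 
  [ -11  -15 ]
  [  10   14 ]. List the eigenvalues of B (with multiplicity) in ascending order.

Characteristic polynomial: p(r) = r^2 - 3r - 4 = (r - 4)(r + 1).
Roots (with multiplicity): -1, 4.

-1, 4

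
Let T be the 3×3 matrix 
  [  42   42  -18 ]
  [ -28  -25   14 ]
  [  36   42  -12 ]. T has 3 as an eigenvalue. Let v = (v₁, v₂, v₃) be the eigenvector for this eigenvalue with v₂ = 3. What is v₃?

T − 3I = [[39, 42, -18], [-28, -28, 14], [36, 42, -15]].
Solving (T − 3I)v = 0 gives the eigenspace spanned by (-6, 3, -6).
With v₂ = 3, v = (-6, 3, -6), so v₃ = -6.

-6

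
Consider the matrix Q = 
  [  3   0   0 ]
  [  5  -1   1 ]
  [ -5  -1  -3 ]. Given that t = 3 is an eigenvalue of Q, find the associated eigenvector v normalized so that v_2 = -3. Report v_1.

-3

Q − 3I = [[0, 0, 0], [5, -4, 1], [-5, -1, -6]].
Solving (Q − 3I)v = 0 gives the eigenspace spanned by (-3, -3, 3).
With v_2 = -3, v = (-3, -3, 3), so v_1 = -3.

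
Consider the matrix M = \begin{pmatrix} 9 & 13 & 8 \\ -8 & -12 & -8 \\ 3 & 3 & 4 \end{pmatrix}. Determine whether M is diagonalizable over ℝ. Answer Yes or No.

Characteristic polynomial: p(λ) = λ^3 - λ^2 - 16λ + 16 = (λ - 4)(λ - 1)(λ + 4).
All 3 eigenvalues are distinct, so M is diagonalizable.

Yes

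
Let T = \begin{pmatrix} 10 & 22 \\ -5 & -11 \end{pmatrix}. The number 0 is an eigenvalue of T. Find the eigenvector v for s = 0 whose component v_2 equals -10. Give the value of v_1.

22

T = [[10, 22], [-5, -11]].
Solving (T)v = 0 gives the eigenspace spanned by (22, -10).
With v_2 = -10, v = (22, -10), so v_1 = 22.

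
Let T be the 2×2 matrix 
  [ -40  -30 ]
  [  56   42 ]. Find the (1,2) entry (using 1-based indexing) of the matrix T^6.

-960

Characteristic polynomial: λ^2 - 2λ = λ(λ - 2), so the eigenvalues are 0, 2.
λ=2: eigenvector (-5, 7).
λ=0: eigenvector (-3, 4).
P = [[-5, -3], [7, 4]], D = diag(2, 0), P⁻¹ = [[4, 3], [-7, -5]].
T⁶ = P·diag(64, 0)·P⁻¹ = [[-1280, -960], [1792, 1344]].
The requested entry is -960.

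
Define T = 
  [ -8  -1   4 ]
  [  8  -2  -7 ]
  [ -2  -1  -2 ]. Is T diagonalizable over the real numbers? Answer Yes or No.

No

Characteristic polynomial: p(r) = r^3 + 12r^2 + 45r + 54 = (r + 3)^2(r + 6).
r = -3 has algebraic multiplicity 2; rank(T + 3I) = 2, so geometric multiplicity = 1.
Geometric multiplicity < algebraic multiplicity, so T is not diagonalizable.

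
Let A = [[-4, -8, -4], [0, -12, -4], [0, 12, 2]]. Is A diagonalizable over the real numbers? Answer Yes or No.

Characteristic polynomial: p(s) = s^3 + 14s^2 + 64s + 96 = (s + 4)^2(s + 6).
s = -4 has algebraic multiplicity 2; rank(A + 4I) = 1, so geometric multiplicity = 2.
Every eigenvalue has geometric = algebraic multiplicity, so A is diagonalizable.

Yes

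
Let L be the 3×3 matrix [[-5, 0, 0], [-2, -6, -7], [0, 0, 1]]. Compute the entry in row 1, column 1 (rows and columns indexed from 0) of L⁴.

1296

Characteristic polynomial: r^3 + 10r^2 + 19r - 30 = (r - 1)(r + 5)(r + 6), so the eigenvalues are -6, -5, 1.
r=-6: eigenvector (0, 1, 0).
r=-5: eigenvector (1, -2, 0).
r=1: eigenvector (0, -1, 1).
P = [[0, 1, 0], [1, -2, -1], [0, 0, 1]], D = diag(-6, -5, 1), P⁻¹ = [[2, 1, 1], [1, 0, 0], [0, 0, 1]].
L⁴ = P·diag(1296, 625, 1)·P⁻¹ = [[625, 0, 0], [1342, 1296, 1295], [0, 0, 1]].
The requested entry is 1296.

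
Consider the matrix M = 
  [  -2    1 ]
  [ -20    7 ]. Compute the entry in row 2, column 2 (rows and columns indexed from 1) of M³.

Characteristic polynomial: t^2 - 5t + 6 = (t - 3)(t - 2), so the eigenvalues are 2, 3.
t=2: eigenvector (1, 4).
t=3: eigenvector (1, 5).
P = [[1, 1], [4, 5]], D = diag(2, 3), P⁻¹ = [[5, -1], [-4, 1]].
M³ = P·diag(8, 27)·P⁻¹ = [[-68, 19], [-380, 103]].
The requested entry is 103.

103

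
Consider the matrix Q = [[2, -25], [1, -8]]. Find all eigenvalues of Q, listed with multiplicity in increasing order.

-3, -3

Characteristic polynomial: p(μ) = μ^2 + 6μ + 9 = (μ + 3)^2.
Roots (with multiplicity): -3, -3.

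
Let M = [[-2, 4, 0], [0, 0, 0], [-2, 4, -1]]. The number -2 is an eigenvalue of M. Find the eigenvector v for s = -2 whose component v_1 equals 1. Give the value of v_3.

2

M + 2I = [[0, 4, 0], [0, 2, 0], [-2, 4, 1]].
Solving (M + 2I)v = 0 gives the eigenspace spanned by (1, 0, 2).
With v_1 = 1, v = (1, 0, 2), so v_3 = 2.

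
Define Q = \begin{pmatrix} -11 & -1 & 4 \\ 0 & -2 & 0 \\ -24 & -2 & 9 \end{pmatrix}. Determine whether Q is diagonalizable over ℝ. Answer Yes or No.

Yes

Characteristic polynomial: p(λ) = λ^3 + 4λ^2 + λ - 6 = (λ - 1)(λ + 2)(λ + 3).
All 3 eigenvalues are distinct, so Q is diagonalizable.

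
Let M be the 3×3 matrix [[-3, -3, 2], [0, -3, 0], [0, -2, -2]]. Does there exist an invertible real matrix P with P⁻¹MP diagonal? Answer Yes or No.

No

Characteristic polynomial: p(r) = r^3 + 8r^2 + 21r + 18 = (r + 2)(r + 3)^2.
r = -3 has algebraic multiplicity 2; rank(M + 3I) = 2, so geometric multiplicity = 1.
Geometric multiplicity < algebraic multiplicity, so M is not diagonalizable.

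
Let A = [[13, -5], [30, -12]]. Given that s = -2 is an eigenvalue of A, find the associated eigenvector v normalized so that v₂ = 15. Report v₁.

5

A + 2I = [[15, -5], [30, -10]].
Solving (A + 2I)v = 0 gives the eigenspace spanned by (5, 15).
With v₂ = 15, v = (5, 15), so v₁ = 5.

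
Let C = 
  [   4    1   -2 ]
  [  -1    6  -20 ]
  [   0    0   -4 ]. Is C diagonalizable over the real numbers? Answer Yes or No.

No

Characteristic polynomial: p(t) = t^3 - 6t^2 - 15t + 100 = (t - 5)^2(t + 4).
t = 5 has algebraic multiplicity 2; rank(C − 5I) = 2, so geometric multiplicity = 1.
Geometric multiplicity < algebraic multiplicity, so C is not diagonalizable.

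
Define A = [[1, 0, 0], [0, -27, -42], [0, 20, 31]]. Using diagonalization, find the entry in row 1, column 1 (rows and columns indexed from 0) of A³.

Characteristic polynomial: λ^3 - 5λ^2 + 7λ - 3 = (λ - 3)(λ - 1)^2, so the eigenvalues are 1, 1, 3.
λ=1: eigenvector (1, -3, 2).
λ=1: eigenvector (0, 3, -2).
λ=3: eigenvector (0, -7, 5).
P = [[1, 0, 0], [-3, 3, -7], [2, -2, 5]], D = diag(1, 1, 3), P⁻¹ = [[1, 0, 0], [1, 5, 7], [0, 2, 3]].
A³ = P·diag(1, 1, 27)·P⁻¹ = [[1, 0, 0], [0, -363, -546], [0, 260, 391]].
The requested entry is -363.

-363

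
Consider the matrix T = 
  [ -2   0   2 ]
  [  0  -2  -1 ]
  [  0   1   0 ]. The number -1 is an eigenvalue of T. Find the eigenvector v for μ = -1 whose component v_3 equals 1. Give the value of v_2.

-1

T + 1I = [[-1, 0, 2], [0, -1, -1], [0, 1, 1]].
Solving (T + 1I)v = 0 gives the eigenspace spanned by (2, -1, 1).
With v_3 = 1, v = (2, -1, 1), so v_2 = -1.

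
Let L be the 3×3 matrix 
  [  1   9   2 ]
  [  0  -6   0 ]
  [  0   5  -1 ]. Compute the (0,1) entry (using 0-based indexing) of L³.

219

Characteristic polynomial: s^3 + 6s^2 - s - 6 = (s - 1)(s + 1)(s + 6), so the eigenvalues are -6, -1, 1.
s=1: eigenvector (1, 0, 0).
s=-6: eigenvector (-1, 1, -1).
s=-1: eigenvector (-1, 0, 1).
P = [[1, -1, -1], [0, 1, 0], [0, -1, 1]], D = diag(1, -6, -1), P⁻¹ = [[1, 2, 1], [0, 1, 0], [0, 1, 1]].
L³ = P·diag(1, -216, -1)·P⁻¹ = [[1, 219, 2], [0, -216, 0], [0, 215, -1]].
The requested entry is 219.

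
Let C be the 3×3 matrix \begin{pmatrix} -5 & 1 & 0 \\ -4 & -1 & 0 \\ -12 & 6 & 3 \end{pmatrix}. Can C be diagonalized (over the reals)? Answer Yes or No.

No

Characteristic polynomial: p(r) = r^3 + 3r^2 - 9r - 27 = (r - 3)(r + 3)^2.
r = -3 has algebraic multiplicity 2; rank(C + 3I) = 2, so geometric multiplicity = 1.
Geometric multiplicity < algebraic multiplicity, so C is not diagonalizable.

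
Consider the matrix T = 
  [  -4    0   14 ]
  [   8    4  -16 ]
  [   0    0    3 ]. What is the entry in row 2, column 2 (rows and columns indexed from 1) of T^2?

Characteristic polynomial: μ^3 - 3μ^2 - 16μ + 48 = (μ - 4)(μ - 3)(μ + 4), so the eigenvalues are -4, 3, 4.
μ=-4: eigenvector (1, -1, 0).
μ=4: eigenvector (0, 1, 0).
μ=3: eigenvector (2, 0, 1).
P = [[1, 0, 2], [-1, 1, 0], [0, 0, 1]], D = diag(-4, 4, 3), P⁻¹ = [[1, 0, -2], [1, 1, -2], [0, 0, 1]].
T² = P·diag(16, 16, 9)·P⁻¹ = [[16, 0, -14], [0, 16, 0], [0, 0, 9]].
The requested entry is 16.

16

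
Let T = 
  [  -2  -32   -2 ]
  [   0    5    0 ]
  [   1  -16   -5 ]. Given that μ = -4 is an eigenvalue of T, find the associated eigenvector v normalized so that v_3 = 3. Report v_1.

3

T + 4I = [[2, -32, -2], [0, 9, 0], [1, -16, -1]].
Solving (T + 4I)v = 0 gives the eigenspace spanned by (3, 0, 3).
With v_3 = 3, v = (3, 0, 3), so v_1 = 3.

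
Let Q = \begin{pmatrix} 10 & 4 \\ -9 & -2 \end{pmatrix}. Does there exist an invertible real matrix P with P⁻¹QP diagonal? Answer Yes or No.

No

Characteristic polynomial: p(μ) = μ^2 - 8μ + 16 = (μ - 4)^2.
μ = 4 has algebraic multiplicity 2; rank(Q − 4I) = 1, so geometric multiplicity = 1.
Geometric multiplicity < algebraic multiplicity, so Q is not diagonalizable.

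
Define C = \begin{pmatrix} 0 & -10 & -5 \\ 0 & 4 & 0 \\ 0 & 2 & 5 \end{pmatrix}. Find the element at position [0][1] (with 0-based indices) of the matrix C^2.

Characteristic polynomial: s^3 - 9s^2 + 20s = s(s - 5)(s - 4), so the eigenvalues are 0, 4, 5.
s=0: eigenvector (1, 0, 0).
s=4: eigenvector (0, 1, -2).
s=5: eigenvector (-1, 0, 1).
P = [[1, 0, -1], [0, 1, 0], [0, -2, 1]], D = diag(0, 4, 5), P⁻¹ = [[1, 2, 1], [0, 1, 0], [0, 2, 1]].
C² = P·diag(0, 16, 25)·P⁻¹ = [[0, -50, -25], [0, 16, 0], [0, 18, 25]].
The requested entry is -50.

-50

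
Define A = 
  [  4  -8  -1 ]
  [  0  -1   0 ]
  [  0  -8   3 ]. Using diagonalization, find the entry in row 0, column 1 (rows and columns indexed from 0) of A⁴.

-160

Characteristic polynomial: r^3 - 6r^2 + 5r + 12 = (r - 4)(r - 3)(r + 1), so the eigenvalues are -1, 3, 4.
r=4: eigenvector (1, 0, 0).
r=-1: eigenvector (2, 1, 2).
r=3: eigenvector (1, 0, 1).
P = [[1, 2, 1], [0, 1, 0], [0, 2, 1]], D = diag(4, -1, 3), P⁻¹ = [[1, 0, -1], [0, 1, 0], [0, -2, 1]].
A⁴ = P·diag(256, 1, 81)·P⁻¹ = [[256, -160, -175], [0, 1, 0], [0, -160, 81]].
The requested entry is -160.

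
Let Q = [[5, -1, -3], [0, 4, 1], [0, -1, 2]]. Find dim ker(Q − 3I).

1

Q − 3I = [[2, -1, -3], [0, 1, 1], [0, -1, -1]].
This matrix has rank 2, so its null space has dimension 3 − 2 = 1.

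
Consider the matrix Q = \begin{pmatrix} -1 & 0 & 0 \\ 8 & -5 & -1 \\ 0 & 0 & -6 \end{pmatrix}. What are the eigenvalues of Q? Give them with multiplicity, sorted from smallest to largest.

Characteristic polynomial: p(s) = s^3 + 12s^2 + 41s + 30 = (s + 1)(s + 5)(s + 6).
Roots (with multiplicity): -6, -5, -1.

-6, -5, -1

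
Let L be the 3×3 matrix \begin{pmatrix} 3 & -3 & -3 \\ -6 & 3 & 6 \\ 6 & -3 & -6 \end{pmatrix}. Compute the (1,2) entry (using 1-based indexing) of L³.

-27

Characteristic polynomial: μ^3 - 9μ = μ(μ - 3)(μ + 3), so the eigenvalues are -3, 0, 3.
μ=3: eigenvector (1, -1, 1).
μ=0: eigenvector (1, 0, 1).
μ=-3: eigenvector (0, -1, 1).
P = [[1, 1, 0], [-1, 0, -1], [1, 1, 1]], D = diag(3, 0, -3), P⁻¹ = [[1, -1, -1], [0, 1, 1], [-1, 0, 1]].
L³ = P·diag(27, 0, -27)·P⁻¹ = [[27, -27, -27], [-54, 27, 54], [54, -27, -54]].
The requested entry is -27.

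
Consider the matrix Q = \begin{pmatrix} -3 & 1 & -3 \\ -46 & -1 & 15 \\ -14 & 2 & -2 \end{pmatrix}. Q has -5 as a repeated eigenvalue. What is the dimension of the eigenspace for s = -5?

1

Q + 5I = [[2, 1, -3], [-46, 4, 15], [-14, 2, 3]].
This matrix has rank 2, so its null space has dimension 3 − 2 = 1.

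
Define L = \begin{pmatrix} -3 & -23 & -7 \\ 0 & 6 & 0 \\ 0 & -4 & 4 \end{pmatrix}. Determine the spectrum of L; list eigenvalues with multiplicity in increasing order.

-3, 4, 6

Characteristic polynomial: p(t) = t^3 - 7t^2 - 6t + 72 = (t - 6)(t - 4)(t + 3).
Roots (with multiplicity): -3, 4, 6.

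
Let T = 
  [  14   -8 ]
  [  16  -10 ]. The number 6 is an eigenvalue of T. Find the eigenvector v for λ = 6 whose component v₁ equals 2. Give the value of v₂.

2

T − 6I = [[8, -8], [16, -16]].
Solving (T − 6I)v = 0 gives the eigenspace spanned by (2, 2).
With v₁ = 2, v = (2, 2), so v₂ = 2.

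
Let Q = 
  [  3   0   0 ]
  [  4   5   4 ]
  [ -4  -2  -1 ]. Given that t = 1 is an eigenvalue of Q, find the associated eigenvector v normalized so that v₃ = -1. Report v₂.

Q − 1I = [[2, 0, 0], [4, 4, 4], [-4, -2, -2]].
Solving (Q − 1I)v = 0 gives the eigenspace spanned by (0, 1, -1).
With v₃ = -1, v = (0, 1, -1), so v₂ = 1.

1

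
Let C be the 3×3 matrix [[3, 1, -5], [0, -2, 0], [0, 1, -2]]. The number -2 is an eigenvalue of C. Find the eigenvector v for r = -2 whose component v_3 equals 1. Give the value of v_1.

C + 2I = [[5, 1, -5], [0, 0, 0], [0, 1, 0]].
Solving (C + 2I)v = 0 gives the eigenspace spanned by (1, 0, 1).
With v_3 = 1, v = (1, 0, 1), so v_1 = 1.

1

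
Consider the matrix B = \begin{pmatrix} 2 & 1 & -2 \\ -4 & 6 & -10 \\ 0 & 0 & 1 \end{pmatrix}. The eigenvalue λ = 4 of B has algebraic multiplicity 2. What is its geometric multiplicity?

B − 4I = [[-2, 1, -2], [-4, 2, -10], [0, 0, -3]].
This matrix has rank 2, so its null space has dimension 3 − 2 = 1.

1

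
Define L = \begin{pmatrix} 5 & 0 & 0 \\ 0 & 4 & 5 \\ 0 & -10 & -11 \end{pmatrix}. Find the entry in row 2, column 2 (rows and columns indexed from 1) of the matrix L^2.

-34

Characteristic polynomial: r^3 + 2r^2 - 29r - 30 = (r - 5)(r + 1)(r + 6), so the eigenvalues are -6, -1, 5.
r=-1: eigenvector (0, 1, -1).
r=5: eigenvector (1, 0, 0).
r=-6: eigenvector (0, -1, 2).
P = [[0, 1, 0], [1, 0, -1], [-1, 0, 2]], D = diag(-1, 5, -6), P⁻¹ = [[0, 2, 1], [1, 0, 0], [0, 1, 1]].
L² = P·diag(1, 25, 36)·P⁻¹ = [[25, 0, 0], [0, -34, -35], [0, 70, 71]].
The requested entry is -34.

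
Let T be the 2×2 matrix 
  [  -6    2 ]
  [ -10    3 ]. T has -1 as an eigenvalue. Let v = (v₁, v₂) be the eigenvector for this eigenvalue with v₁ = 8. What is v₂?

T + 1I = [[-5, 2], [-10, 4]].
Solving (T + 1I)v = 0 gives the eigenspace spanned by (8, 20).
With v₁ = 8, v = (8, 20), so v₂ = 20.

20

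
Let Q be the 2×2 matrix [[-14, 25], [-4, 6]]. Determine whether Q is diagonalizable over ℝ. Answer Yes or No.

No

Characteristic polynomial: p(s) = s^2 + 8s + 16 = (s + 4)^2.
s = -4 has algebraic multiplicity 2; rank(Q + 4I) = 1, so geometric multiplicity = 1.
Geometric multiplicity < algebraic multiplicity, so Q is not diagonalizable.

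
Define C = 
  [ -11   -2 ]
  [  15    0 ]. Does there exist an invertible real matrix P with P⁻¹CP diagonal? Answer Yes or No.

Yes

Characteristic polynomial: p(s) = s^2 + 11s + 30 = (s + 5)(s + 6).
All 2 eigenvalues are distinct, so C is diagonalizable.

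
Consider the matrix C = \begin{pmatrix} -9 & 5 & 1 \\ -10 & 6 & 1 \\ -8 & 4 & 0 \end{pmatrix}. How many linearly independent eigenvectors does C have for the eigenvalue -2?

1

C + 2I = [[-7, 5, 1], [-10, 8, 1], [-8, 4, 2]].
This matrix has rank 2, so its null space has dimension 3 − 2 = 1.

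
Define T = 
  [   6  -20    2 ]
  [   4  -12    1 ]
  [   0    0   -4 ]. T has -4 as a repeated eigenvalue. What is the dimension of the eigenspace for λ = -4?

T + 4I = [[10, -20, 2], [4, -8, 1], [0, 0, 0]].
This matrix has rank 2, so its null space has dimension 3 − 2 = 1.

1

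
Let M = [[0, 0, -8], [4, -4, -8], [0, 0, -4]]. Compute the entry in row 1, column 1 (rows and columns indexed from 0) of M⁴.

256

Characteristic polynomial: μ^3 + 8μ^2 + 16μ = μ(μ + 4)^2, so the eigenvalues are -4, -4, 0.
μ=0: eigenvector (1, 1, 0).
μ=-4: eigenvector (2, 3, 1).
μ=-4: eigenvector (2, 2, 1).
P = [[1, 2, 2], [1, 3, 2], [0, 1, 1]], D = diag(0, -4, -4), P⁻¹ = [[1, 0, -2], [-1, 1, 0], [1, -1, 1]].
M⁴ = P·diag(0, 256, 256)·P⁻¹ = [[0, 0, 512], [-256, 256, 512], [0, 0, 256]].
The requested entry is 256.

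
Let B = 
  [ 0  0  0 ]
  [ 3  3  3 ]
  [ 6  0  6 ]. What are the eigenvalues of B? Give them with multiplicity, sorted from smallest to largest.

Characteristic polynomial: p(μ) = μ^3 - 9μ^2 + 18μ = μ(μ - 6)(μ - 3).
Roots (with multiplicity): 0, 3, 6.

0, 3, 6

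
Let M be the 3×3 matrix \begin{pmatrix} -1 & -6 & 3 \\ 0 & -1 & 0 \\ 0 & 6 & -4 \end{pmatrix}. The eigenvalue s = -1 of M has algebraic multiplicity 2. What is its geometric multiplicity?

2

M + 1I = [[0, -6, 3], [0, 0, 0], [0, 6, -3]].
This matrix has rank 1, so its null space has dimension 3 − 1 = 2.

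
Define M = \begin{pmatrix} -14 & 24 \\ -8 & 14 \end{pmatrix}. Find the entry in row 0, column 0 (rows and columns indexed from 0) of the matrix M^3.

-56

Characteristic polynomial: μ^2 - 4 = (μ - 2)(μ + 2), so the eigenvalues are -2, 2.
μ=2: eigenvector (3, 2).
μ=-2: eigenvector (2, 1).
P = [[3, 2], [2, 1]], D = diag(2, -2), P⁻¹ = [[-1, 2], [2, -3]].
M³ = P·diag(8, -8)·P⁻¹ = [[-56, 96], [-32, 56]].
The requested entry is -56.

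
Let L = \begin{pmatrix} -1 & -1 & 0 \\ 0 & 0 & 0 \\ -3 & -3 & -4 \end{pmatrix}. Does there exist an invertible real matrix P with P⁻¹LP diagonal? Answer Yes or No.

Characteristic polynomial: p(s) = s^3 + 5s^2 + 4s = s(s + 1)(s + 4).
All 3 eigenvalues are distinct, so L is diagonalizable.

Yes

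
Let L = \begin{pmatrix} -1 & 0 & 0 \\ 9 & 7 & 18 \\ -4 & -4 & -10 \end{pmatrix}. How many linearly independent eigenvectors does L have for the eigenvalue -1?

1

L + 1I = [[0, 0, 0], [9, 8, 18], [-4, -4, -9]].
This matrix has rank 2, so its null space has dimension 3 − 2 = 1.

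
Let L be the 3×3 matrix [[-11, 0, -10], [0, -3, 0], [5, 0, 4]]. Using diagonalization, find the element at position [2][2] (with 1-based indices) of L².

Characteristic polynomial: λ^3 + 10λ^2 + 27λ + 18 = (λ + 1)(λ + 3)(λ + 6), so the eigenvalues are -6, -3, -1.
λ=-3: eigenvector (0, 1, 0).
λ=-1: eigenvector (-1, 0, 1).
λ=-6: eigenvector (-2, 0, 1).
P = [[0, -1, -2], [1, 0, 0], [0, 1, 1]], D = diag(-3, -1, -6), P⁻¹ = [[0, 1, 0], [1, 0, 2], [-1, 0, -1]].
L² = P·diag(9, 1, 36)·P⁻¹ = [[71, 0, 70], [0, 9, 0], [-35, 0, -34]].
The requested entry is 9.

9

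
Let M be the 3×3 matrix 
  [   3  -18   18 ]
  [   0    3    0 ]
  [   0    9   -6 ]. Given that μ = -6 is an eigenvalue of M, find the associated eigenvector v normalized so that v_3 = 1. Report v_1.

-2

M + 6I = [[9, -18, 18], [0, 9, 0], [0, 9, 0]].
Solving (M + 6I)v = 0 gives the eigenspace spanned by (-2, 0, 1).
With v_3 = 1, v = (-2, 0, 1), so v_1 = -2.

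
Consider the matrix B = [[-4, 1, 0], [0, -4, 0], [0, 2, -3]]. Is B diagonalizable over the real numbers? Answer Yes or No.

No

Characteristic polynomial: p(s) = s^3 + 11s^2 + 40s + 48 = (s + 3)(s + 4)^2.
s = -4 has algebraic multiplicity 2; rank(B + 4I) = 2, so geometric multiplicity = 1.
Geometric multiplicity < algebraic multiplicity, so B is not diagonalizable.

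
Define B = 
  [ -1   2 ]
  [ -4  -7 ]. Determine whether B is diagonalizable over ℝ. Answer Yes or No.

Yes

Characteristic polynomial: p(λ) = λ^2 + 8λ + 15 = (λ + 3)(λ + 5).
All 2 eigenvalues are distinct, so B is diagonalizable.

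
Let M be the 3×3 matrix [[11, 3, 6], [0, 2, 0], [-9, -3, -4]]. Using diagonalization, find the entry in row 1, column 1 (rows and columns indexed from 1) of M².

67

Characteristic polynomial: λ^3 - 9λ^2 + 24λ - 20 = (λ - 5)(λ - 2)^2, so the eigenvalues are 2, 2, 5.
λ=5: eigenvector (1, 0, -1).
λ=2: eigenvector (-1, 1, 1).
λ=2: eigenvector (-2, 0, 3).
P = [[1, -1, -2], [0, 1, 0], [-1, 1, 3]], D = diag(5, 2, 2), P⁻¹ = [[3, 1, 2], [0, 1, 0], [1, 0, 1]].
M² = P·diag(25, 4, 4)·P⁻¹ = [[67, 21, 42], [0, 4, 0], [-63, -21, -38]].
The requested entry is 67.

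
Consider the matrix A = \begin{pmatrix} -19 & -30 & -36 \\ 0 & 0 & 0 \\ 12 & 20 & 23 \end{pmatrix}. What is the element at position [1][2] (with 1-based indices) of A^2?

-150

Characteristic polynomial: λ^3 - 4λ^2 - 5λ = λ(λ - 5)(λ + 1), so the eigenvalues are -1, 0, 5.
λ=5: eigenvector (-3, 0, 2).
λ=0: eigenvector (6, 1, -4).
λ=-1: eigenvector (-2, 0, 1).
P = [[-3, 6, -2], [0, 1, 0], [2, -4, 1]], D = diag(5, 0, -1), P⁻¹ = [[1, 2, 2], [0, 1, 0], [-2, 0, -3]].
A² = P·diag(25, 0, 1)·P⁻¹ = [[-71, -150, -144], [0, 0, 0], [48, 100, 97]].
The requested entry is -150.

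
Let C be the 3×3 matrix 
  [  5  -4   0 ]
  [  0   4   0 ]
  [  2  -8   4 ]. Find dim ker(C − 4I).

C − 4I = [[1, -4, 0], [0, 0, 0], [2, -8, 0]].
This matrix has rank 1, so its null space has dimension 3 − 1 = 2.

2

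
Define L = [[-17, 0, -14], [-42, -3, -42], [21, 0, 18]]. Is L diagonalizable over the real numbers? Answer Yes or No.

Characteristic polynomial: p(μ) = μ^3 + 2μ^2 - 15μ - 36 = (μ - 4)(μ + 3)^2.
μ = -3 has algebraic multiplicity 2; rank(L + 3I) = 1, so geometric multiplicity = 2.
Every eigenvalue has geometric = algebraic multiplicity, so L is diagonalizable.

Yes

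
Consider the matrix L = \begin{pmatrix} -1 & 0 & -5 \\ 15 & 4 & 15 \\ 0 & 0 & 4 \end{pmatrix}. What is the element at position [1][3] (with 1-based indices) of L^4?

-255

Characteristic polynomial: t^3 - 7t^2 + 8t + 16 = (t - 4)^2(t + 1), so the eigenvalues are -1, 4, 4.
t=-1: eigenvector (1, -3, 0).
t=4: eigenvector (0, 1, 0).
t=4: eigenvector (-1, 3, 1).
P = [[1, 0, -1], [-3, 1, 3], [0, 0, 1]], D = diag(-1, 4, 4), P⁻¹ = [[1, 0, 1], [3, 1, 0], [0, 0, 1]].
L⁴ = P·diag(1, 256, 256)·P⁻¹ = [[1, 0, -255], [765, 256, 765], [0, 0, 256]].
The requested entry is -255.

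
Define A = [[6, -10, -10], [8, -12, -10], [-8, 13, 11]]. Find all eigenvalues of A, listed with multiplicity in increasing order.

-2, 1, 6

Characteristic polynomial: p(s) = s^3 - 5s^2 - 8s + 12 = (s - 6)(s - 1)(s + 2).
Roots (with multiplicity): -2, 1, 6.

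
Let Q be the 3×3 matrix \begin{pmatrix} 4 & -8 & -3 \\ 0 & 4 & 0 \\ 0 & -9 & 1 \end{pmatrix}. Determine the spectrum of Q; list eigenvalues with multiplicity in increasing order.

1, 4, 4

Characteristic polynomial: p(λ) = λ^3 - 9λ^2 + 24λ - 16 = (λ - 4)^2(λ - 1).
Roots (with multiplicity): 1, 4, 4.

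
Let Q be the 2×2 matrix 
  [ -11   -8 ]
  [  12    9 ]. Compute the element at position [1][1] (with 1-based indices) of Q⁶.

Characteristic polynomial: t^2 + 2t - 3 = (t - 1)(t + 3), so the eigenvalues are -3, 1.
t=-3: eigenvector (-1, 1).
t=1: eigenvector (-2, 3).
P = [[-1, -2], [1, 3]], D = diag(-3, 1), P⁻¹ = [[-3, -2], [1, 1]].
Q⁶ = P·diag(729, 1)·P⁻¹ = [[2185, 1456], [-2184, -1455]].
The requested entry is 2185.

2185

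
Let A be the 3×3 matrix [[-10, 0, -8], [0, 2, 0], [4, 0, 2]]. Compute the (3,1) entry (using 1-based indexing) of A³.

208

Characteristic polynomial: λ^3 + 6λ^2 - 4λ - 24 = (λ - 2)(λ + 2)(λ + 6), so the eigenvalues are -6, -2, 2.
λ=-2: eigenvector (1, 0, -1).
λ=2: eigenvector (0, 1, 0).
λ=-6: eigenvector (2, 0, -1).
P = [[1, 0, 2], [0, 1, 0], [-1, 0, -1]], D = diag(-2, 2, -6), P⁻¹ = [[-1, 0, -2], [0, 1, 0], [1, 0, 1]].
A³ = P·diag(-8, 8, -216)·P⁻¹ = [[-424, 0, -416], [0, 8, 0], [208, 0, 200]].
The requested entry is 208.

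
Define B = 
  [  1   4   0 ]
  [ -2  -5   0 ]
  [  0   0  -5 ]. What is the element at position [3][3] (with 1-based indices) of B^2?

Characteristic polynomial: s^3 + 9s^2 + 23s + 15 = (s + 1)(s + 3)(s + 5), so the eigenvalues are -5, -3, -1.
s=-1: eigenvector (2, -1, 0).
s=-3: eigenvector (1, -1, 0).
s=-5: eigenvector (0, 0, 1).
P = [[2, 1, 0], [-1, -1, 0], [0, 0, 1]], D = diag(-1, -3, -5), P⁻¹ = [[1, 1, 0], [-1, -2, 0], [0, 0, 1]].
B² = P·diag(1, 9, 25)·P⁻¹ = [[-7, -16, 0], [8, 17, 0], [0, 0, 25]].
The requested entry is 25.

25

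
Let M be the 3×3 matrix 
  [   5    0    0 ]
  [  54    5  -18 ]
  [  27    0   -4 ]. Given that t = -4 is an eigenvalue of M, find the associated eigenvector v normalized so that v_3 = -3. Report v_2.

-6

M + 4I = [[9, 0, 0], [54, 9, -18], [27, 0, 0]].
Solving (M + 4I)v = 0 gives the eigenspace spanned by (0, -6, -3).
With v_3 = -3, v = (0, -6, -3), so v_2 = -6.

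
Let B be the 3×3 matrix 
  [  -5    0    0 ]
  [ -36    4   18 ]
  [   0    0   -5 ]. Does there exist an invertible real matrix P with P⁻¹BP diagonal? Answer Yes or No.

Characteristic polynomial: p(λ) = λ^3 + 6λ^2 - 15λ - 100 = (λ - 4)(λ + 5)^2.
λ = -5 has algebraic multiplicity 2; rank(B + 5I) = 1, so geometric multiplicity = 2.
Every eigenvalue has geometric = algebraic multiplicity, so B is diagonalizable.

Yes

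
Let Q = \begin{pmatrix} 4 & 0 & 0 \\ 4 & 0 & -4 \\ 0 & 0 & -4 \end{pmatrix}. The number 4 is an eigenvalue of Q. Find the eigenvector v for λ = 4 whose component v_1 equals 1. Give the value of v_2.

1

Q − 4I = [[0, 0, 0], [4, -4, -4], [0, 0, -8]].
Solving (Q − 4I)v = 0 gives the eigenspace spanned by (1, 1, 0).
With v_1 = 1, v = (1, 1, 0), so v_2 = 1.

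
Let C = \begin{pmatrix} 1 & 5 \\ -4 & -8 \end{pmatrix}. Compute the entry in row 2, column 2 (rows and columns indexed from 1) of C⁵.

Characteristic polynomial: μ^2 + 7μ + 12 = (μ + 3)(μ + 4), so the eigenvalues are -4, -3.
μ=-3: eigenvector (5, -4).
μ=-4: eigenvector (-1, 1).
P = [[5, -1], [-4, 1]], D = diag(-3, -4), P⁻¹ = [[1, 1], [4, 5]].
C⁵ = P·diag(-243, -1024)·P⁻¹ = [[2881, 3905], [-3124, -4148]].
The requested entry is -4148.

-4148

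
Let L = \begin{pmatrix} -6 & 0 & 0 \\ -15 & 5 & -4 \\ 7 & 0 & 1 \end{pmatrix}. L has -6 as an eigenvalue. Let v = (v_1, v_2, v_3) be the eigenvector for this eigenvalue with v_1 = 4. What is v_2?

L + 6I = [[0, 0, 0], [-15, 11, -4], [7, 0, 7]].
Solving (L + 6I)v = 0 gives the eigenspace spanned by (4, 4, -4).
With v_1 = 4, v = (4, 4, -4), so v_2 = 4.

4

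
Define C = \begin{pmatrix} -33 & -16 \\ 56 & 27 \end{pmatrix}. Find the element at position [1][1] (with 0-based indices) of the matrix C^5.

Characteristic polynomial: λ^2 + 6λ + 5 = (λ + 1)(λ + 5), so the eigenvalues are -5, -1.
λ=-5: eigenvector (4, -7).
λ=-1: eigenvector (1, -2).
P = [[4, 1], [-7, -2]], D = diag(-5, -1), P⁻¹ = [[2, 1], [-7, -4]].
C⁵ = P·diag(-3125, -1)·P⁻¹ = [[-24993, -12496], [43736, 21867]].
The requested entry is 21867.

21867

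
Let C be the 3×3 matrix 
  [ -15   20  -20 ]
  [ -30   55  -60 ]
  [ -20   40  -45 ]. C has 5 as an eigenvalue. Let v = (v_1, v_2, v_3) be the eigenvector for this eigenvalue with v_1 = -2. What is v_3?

C − 5I = [[-20, 20, -20], [-30, 50, -60], [-20, 40, -50]].
Solving (C − 5I)v = 0 gives the eigenspace spanned by (-2, -6, -4).
With v_1 = -2, v = (-2, -6, -4), so v_3 = -4.

-4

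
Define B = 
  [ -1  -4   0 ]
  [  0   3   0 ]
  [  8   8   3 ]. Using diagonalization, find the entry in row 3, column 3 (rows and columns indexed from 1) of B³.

Characteristic polynomial: λ^3 - 5λ^2 + 3λ + 9 = (λ - 3)^2(λ + 1), so the eigenvalues are -1, 3, 3.
λ=-1: eigenvector (1, 0, -2).
λ=3: eigenvector (-1, 1, 2).
λ=3: eigenvector (0, 0, 1).
P = [[1, -1, 0], [0, 1, 0], [-2, 2, 1]], D = diag(-1, 3, 3), P⁻¹ = [[1, 1, 0], [0, 1, 0], [2, 0, 1]].
B³ = P·diag(-1, 27, 27)·P⁻¹ = [[-1, -28, 0], [0, 27, 0], [56, 56, 27]].
The requested entry is 27.

27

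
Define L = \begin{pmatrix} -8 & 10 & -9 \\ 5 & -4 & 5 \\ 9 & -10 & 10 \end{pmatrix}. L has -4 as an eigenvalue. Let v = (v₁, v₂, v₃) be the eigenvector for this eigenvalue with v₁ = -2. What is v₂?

L + 4I = [[-4, 10, -9], [5, 0, 5], [9, -10, 14]].
Solving (L + 4I)v = 0 gives the eigenspace spanned by (-2, 1, 2).
With v₁ = -2, v = (-2, 1, 2), so v₂ = 1.

1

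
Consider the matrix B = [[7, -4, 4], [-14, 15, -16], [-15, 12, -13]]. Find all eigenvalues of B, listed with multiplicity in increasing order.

-1, 5, 5

Characteristic polynomial: p(s) = s^3 - 9s^2 + 15s + 25 = (s - 5)^2(s + 1).
Roots (with multiplicity): -1, 5, 5.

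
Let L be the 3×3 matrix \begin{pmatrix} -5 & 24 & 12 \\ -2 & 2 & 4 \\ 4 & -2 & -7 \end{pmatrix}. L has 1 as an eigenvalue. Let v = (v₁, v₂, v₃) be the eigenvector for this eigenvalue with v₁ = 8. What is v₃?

L − 1I = [[-6, 24, 12], [-2, 1, 4], [4, -2, -8]].
Solving (L − 1I)v = 0 gives the eigenspace spanned by (8, 0, 4).
With v₁ = 8, v = (8, 0, 4), so v₃ = 4.

4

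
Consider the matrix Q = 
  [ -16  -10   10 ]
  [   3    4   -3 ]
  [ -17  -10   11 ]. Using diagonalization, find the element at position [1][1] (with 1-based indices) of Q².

Characteristic polynomial: r^3 + r^2 - 26r + 24 = (r - 4)(r - 1)(r + 6), so the eigenvalues are -6, 1, 4.
r=1: eigenvector (0, 1, 1).
r=4: eigenvector (-1, 1, -1).
r=-6: eigenvector (1, 0, 1).
P = [[0, -1, 1], [1, 1, 0], [1, -1, 1]], D = diag(1, 4, -6), P⁻¹ = [[-1, 0, 1], [1, 1, -1], [2, 1, -1]].
Q² = P·diag(1, 16, 36)·P⁻¹ = [[56, 20, -20], [15, 16, -15], [55, 20, -19]].
The requested entry is 56.

56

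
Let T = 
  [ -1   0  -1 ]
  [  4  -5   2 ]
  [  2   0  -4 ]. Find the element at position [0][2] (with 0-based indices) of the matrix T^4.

65

Characteristic polynomial: s^3 + 10s^2 + 31s + 30 = (s + 2)(s + 3)(s + 5), so the eigenvalues are -5, -3, -2.
s=-3: eigenvector (-1, -4, -2).
s=-5: eigenvector (0, 1, 0).
s=-2: eigenvector (1, 2, 1).
P = [[-1, 0, 1], [-4, 1, 2], [-2, 0, 1]], D = diag(-3, -5, -2), P⁻¹ = [[1, 0, -1], [0, 1, -2], [2, 0, -1]].
T⁴ = P·diag(81, 625, 16)·P⁻¹ = [[-49, 0, 65], [-260, 625, -958], [-130, 0, 146]].
The requested entry is 65.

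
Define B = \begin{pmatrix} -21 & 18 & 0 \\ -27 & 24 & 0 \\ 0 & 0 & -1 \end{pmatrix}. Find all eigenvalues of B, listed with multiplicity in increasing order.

-3, -1, 6

Characteristic polynomial: p(μ) = μ^3 - 2μ^2 - 21μ - 18 = (μ - 6)(μ + 1)(μ + 3).
Roots (with multiplicity): -3, -1, 6.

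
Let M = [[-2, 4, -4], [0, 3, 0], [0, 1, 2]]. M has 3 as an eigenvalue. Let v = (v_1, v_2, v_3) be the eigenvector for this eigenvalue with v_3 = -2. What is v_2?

-2

M − 3I = [[-5, 4, -4], [0, 0, 0], [0, 1, -1]].
Solving (M − 3I)v = 0 gives the eigenspace spanned by (0, -2, -2).
With v_3 = -2, v = (0, -2, -2), so v_2 = -2.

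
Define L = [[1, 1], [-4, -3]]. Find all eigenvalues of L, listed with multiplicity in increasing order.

-1, -1

Characteristic polynomial: p(s) = s^2 + 2s + 1 = (s + 1)^2.
Roots (with multiplicity): -1, -1.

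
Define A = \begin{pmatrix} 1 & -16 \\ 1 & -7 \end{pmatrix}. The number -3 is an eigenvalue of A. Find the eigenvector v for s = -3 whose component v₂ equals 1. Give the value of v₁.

A + 3I = [[4, -16], [1, -4]].
Solving (A + 3I)v = 0 gives the eigenspace spanned by (4, 1).
With v₂ = 1, v = (4, 1), so v₁ = 4.

4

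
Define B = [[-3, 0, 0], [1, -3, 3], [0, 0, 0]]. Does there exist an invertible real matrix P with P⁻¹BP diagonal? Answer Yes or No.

Characteristic polynomial: p(t) = t^3 + 6t^2 + 9t = t(t + 3)^2.
t = -3 has algebraic multiplicity 2; rank(B + 3I) = 2, so geometric multiplicity = 1.
Geometric multiplicity < algebraic multiplicity, so B is not diagonalizable.

No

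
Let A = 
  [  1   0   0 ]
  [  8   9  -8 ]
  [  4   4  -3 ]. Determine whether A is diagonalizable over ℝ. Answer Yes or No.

Characteristic polynomial: p(s) = s^3 - 7s^2 + 11s - 5 = (s - 5)(s - 1)^2.
s = 1 has algebraic multiplicity 2; rank(A − 1I) = 1, so geometric multiplicity = 2.
Every eigenvalue has geometric = algebraic multiplicity, so A is diagonalizable.

Yes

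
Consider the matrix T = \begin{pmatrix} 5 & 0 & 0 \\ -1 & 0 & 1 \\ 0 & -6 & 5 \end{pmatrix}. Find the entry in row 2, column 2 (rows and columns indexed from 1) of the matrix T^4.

-114

Characteristic polynomial: s^3 - 10s^2 + 31s - 30 = (s - 5)(s - 3)(s - 2), so the eigenvalues are 2, 3, 5.
s=5: eigenvector (1, 0, 1).
s=2: eigenvector (0, 1, 2).
s=3: eigenvector (0, 1, 3).
P = [[1, 0, 0], [0, 1, 1], [1, 2, 3]], D = diag(5, 2, 3), P⁻¹ = [[1, 0, 0], [1, 3, -1], [-1, -2, 1]].
T⁴ = P·diag(625, 16, 81)·P⁻¹ = [[625, 0, 0], [-65, -114, 65], [414, -390, 211]].
The requested entry is -114.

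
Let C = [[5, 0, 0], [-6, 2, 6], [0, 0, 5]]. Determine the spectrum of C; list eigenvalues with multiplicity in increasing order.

Characteristic polynomial: p(t) = t^3 - 12t^2 + 45t - 50 = (t - 5)^2(t - 2).
Roots (with multiplicity): 2, 5, 5.

2, 5, 5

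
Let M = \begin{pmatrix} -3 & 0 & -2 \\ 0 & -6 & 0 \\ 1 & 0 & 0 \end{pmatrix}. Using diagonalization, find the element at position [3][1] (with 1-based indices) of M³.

7

Characteristic polynomial: s^3 + 9s^2 + 20s + 12 = (s + 1)(s + 2)(s + 6), so the eigenvalues are -6, -2, -1.
s=-1: eigenvector (-1, 0, 1).
s=-6: eigenvector (0, 1, 0).
s=-2: eigenvector (-2, 0, 1).
P = [[-1, 0, -2], [0, 1, 0], [1, 0, 1]], D = diag(-1, -6, -2), P⁻¹ = [[1, 0, 2], [0, 1, 0], [-1, 0, -1]].
M³ = P·diag(-1, -216, -8)·P⁻¹ = [[-15, 0, -14], [0, -216, 0], [7, 0, 6]].
The requested entry is 7.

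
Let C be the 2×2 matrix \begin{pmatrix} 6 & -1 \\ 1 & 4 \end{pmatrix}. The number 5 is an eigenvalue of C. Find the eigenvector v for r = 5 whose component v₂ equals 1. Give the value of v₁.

1

C − 5I = [[1, -1], [1, -1]].
Solving (C − 5I)v = 0 gives the eigenspace spanned by (1, 1).
With v₂ = 1, v = (1, 1), so v₁ = 1.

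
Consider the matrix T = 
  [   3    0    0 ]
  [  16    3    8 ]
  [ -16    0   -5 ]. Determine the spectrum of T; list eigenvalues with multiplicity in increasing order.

Characteristic polynomial: p(r) = r^3 - r^2 - 21r + 45 = (r - 3)^2(r + 5).
Roots (with multiplicity): -5, 3, 3.

-5, 3, 3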